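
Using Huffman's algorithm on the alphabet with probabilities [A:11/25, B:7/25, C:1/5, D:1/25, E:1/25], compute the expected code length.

Huffman tree construction:
Combine smallest probabilities repeatedly
Resulting codes:
  A: 0 (length 1)
  B: 10 (length 2)
  C: 111 (length 3)
  D: 1100 (length 4)
  E: 1101 (length 4)
Average length = Σ p(s) × length(s) = 1.9200 bits


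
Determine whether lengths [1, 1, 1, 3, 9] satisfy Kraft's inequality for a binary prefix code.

Kraft inequality: Σ 2^(-l_i) ≤ 1 for prefix-free code
Calculating: 2^(-1) + 2^(-1) + 2^(-1) + 2^(-3) + 2^(-9)
= 0.5 + 0.5 + 0.5 + 0.125 + 0.001953125
= 1.6270
Since 1.6270 > 1, prefix-free code does not exist


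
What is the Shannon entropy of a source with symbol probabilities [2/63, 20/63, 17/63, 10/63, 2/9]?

H(X) = -Σ p(x) log₂ p(x)
  -2/63 × log₂(2/63) = 0.1580
  -20/63 × log₂(20/63) = 0.5255
  -17/63 × log₂(17/63) = 0.5100
  -10/63 × log₂(10/63) = 0.4215
  -2/9 × log₂(2/9) = 0.4822
H(X) = 2.0972 bits


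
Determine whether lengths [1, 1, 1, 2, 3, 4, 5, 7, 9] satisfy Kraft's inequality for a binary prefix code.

Kraft inequality: Σ 2^(-l_i) ≤ 1 for prefix-free code
Calculating: 2^(-1) + 2^(-1) + 2^(-1) + 2^(-2) + 2^(-3) + 2^(-4) + 2^(-5) + 2^(-7) + 2^(-9)
= 0.5 + 0.5 + 0.5 + 0.25 + 0.125 + 0.0625 + 0.03125 + 0.0078125 + 0.001953125
= 1.9785
Since 1.9785 > 1, prefix-free code does not exist


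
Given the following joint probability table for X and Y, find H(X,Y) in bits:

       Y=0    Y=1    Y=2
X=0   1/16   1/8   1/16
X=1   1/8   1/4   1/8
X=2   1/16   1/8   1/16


H(X,Y) = -Σ p(x,y) log₂ p(x,y)
  p(0,0)=1/16: -0.0625 × log₂(0.0625) = 0.2500
  p(0,1)=1/8: -0.1250 × log₂(0.1250) = 0.3750
  p(0,2)=1/16: -0.0625 × log₂(0.0625) = 0.2500
  p(1,0)=1/8: -0.1250 × log₂(0.1250) = 0.3750
  p(1,1)=1/4: -0.2500 × log₂(0.2500) = 0.5000
  p(1,2)=1/8: -0.1250 × log₂(0.1250) = 0.3750
  p(2,0)=1/16: -0.0625 × log₂(0.0625) = 0.2500
  p(2,1)=1/8: -0.1250 × log₂(0.1250) = 0.3750
  p(2,2)=1/16: -0.0625 × log₂(0.0625) = 0.2500
H(X,Y) = 3.0000 bits


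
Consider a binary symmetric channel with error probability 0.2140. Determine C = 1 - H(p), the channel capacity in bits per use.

For BSC with error probability p:
C = 1 - H(p) where H(p) is binary entropy
H(0.2140) = -0.2140 × log₂(0.2140) - 0.7860 × log₂(0.7860)
H(p) = 0.7491
C = 1 - 0.7491 = 0.2509 bits/use


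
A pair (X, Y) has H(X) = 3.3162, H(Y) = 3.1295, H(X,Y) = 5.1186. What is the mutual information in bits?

I(X;Y) = H(X) + H(Y) - H(X,Y)
I(X;Y) = 3.3162 + 3.1295 - 5.1186 = 1.3271 bits


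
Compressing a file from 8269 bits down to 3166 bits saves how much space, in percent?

Space savings = (1 - Compressed/Original) × 100%
= (1 - 3166/8269) × 100%
= 61.71%


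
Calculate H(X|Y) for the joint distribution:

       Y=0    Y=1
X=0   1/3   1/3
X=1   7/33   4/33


H(X|Y) = Σ_y p(y) H(X|Y=y)
  p(Y=0) = 6/11, H(X|Y=0) = 0.9641
  p(Y=1) = 5/11, H(X|Y=1) = 0.8366
H(X|Y) = 0.5455×0.9641 + 0.4545×0.8366 = 0.9062 bits


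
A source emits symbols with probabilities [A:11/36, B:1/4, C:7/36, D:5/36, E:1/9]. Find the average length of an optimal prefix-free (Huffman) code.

Huffman tree construction:
Combine smallest probabilities repeatedly
Resulting codes:
  A: 11 (length 2)
  B: 01 (length 2)
  C: 00 (length 2)
  D: 101 (length 3)
  E: 100 (length 3)
Average length = Σ p(s) × length(s) = 2.2500 bits


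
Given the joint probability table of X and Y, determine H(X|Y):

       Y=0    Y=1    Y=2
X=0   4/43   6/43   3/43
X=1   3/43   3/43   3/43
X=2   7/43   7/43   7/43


H(X|Y) = Σ_y p(y) H(X|Y=y)
  p(Y=0) = 14/43, H(X|Y=0) = 1.4926
  p(Y=1) = 16/43, H(X|Y=1) = 1.5052
  p(Y=2) = 13/43, H(X|Y=2) = 1.4573
H(X|Y) = 0.3256×1.4926 + 0.3721×1.5052 + 0.3023×1.4573 = 1.4866 bits


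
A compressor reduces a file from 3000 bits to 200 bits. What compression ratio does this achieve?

Compression ratio = Original / Compressed
= 3000 / 200 = 15.00:1


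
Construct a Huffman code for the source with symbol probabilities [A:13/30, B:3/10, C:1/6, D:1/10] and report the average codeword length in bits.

Huffman tree construction:
Combine smallest probabilities repeatedly
Resulting codes:
  A: 0 (length 1)
  B: 11 (length 2)
  C: 101 (length 3)
  D: 100 (length 3)
Average length = Σ p(s) × length(s) = 1.8333 bits


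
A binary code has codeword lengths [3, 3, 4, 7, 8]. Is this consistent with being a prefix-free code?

Kraft inequality: Σ 2^(-l_i) ≤ 1 for prefix-free code
Calculating: 2^(-3) + 2^(-3) + 2^(-4) + 2^(-7) + 2^(-8)
= 0.125 + 0.125 + 0.0625 + 0.0078125 + 0.00390625
= 0.3242
Since 0.3242 ≤ 1, prefix-free code exists


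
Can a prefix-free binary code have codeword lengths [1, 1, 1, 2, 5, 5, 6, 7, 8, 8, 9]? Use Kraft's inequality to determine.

Kraft inequality: Σ 2^(-l_i) ≤ 1 for prefix-free code
Calculating: 2^(-1) + 2^(-1) + 2^(-1) + 2^(-2) + 2^(-5) + 2^(-5) + 2^(-6) + 2^(-7) + 2^(-8) + 2^(-8) + 2^(-9)
= 0.5 + 0.5 + 0.5 + 0.25 + 0.03125 + 0.03125 + 0.015625 + 0.0078125 + 0.00390625 + 0.00390625 + 0.001953125
= 1.8457
Since 1.8457 > 1, prefix-free code does not exist


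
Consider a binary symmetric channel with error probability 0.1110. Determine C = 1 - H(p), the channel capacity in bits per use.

For BSC with error probability p:
C = 1 - H(p) where H(p) is binary entropy
H(0.1110) = -0.1110 × log₂(0.1110) - 0.8890 × log₂(0.8890)
H(p) = 0.5029
C = 1 - 0.5029 = 0.4971 bits/use


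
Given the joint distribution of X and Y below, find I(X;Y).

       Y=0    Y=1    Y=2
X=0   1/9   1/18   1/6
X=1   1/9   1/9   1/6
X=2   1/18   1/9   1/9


H(X) = 1.5715, H(Y) = 1.5466, H(X,Y) = 3.0860
I(X;Y) = H(X) + H(Y) - H(X,Y) = 0.0321 bits


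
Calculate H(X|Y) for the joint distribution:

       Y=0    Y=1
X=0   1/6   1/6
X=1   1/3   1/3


H(X|Y) = Σ_y p(y) H(X|Y=y)
  p(Y=0) = 1/2, H(X|Y=0) = 0.9183
  p(Y=1) = 1/2, H(X|Y=1) = 0.9183
H(X|Y) = 0.5000×0.9183 + 0.5000×0.9183 = 0.9183 bits


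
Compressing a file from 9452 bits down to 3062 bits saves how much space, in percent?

Space savings = (1 - Compressed/Original) × 100%
= (1 - 3062/9452) × 100%
= 67.60%


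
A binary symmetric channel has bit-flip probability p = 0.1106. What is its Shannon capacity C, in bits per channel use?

For BSC with error probability p:
C = 1 - H(p) where H(p) is binary entropy
H(0.1106) = -0.1106 × log₂(0.1106) - 0.8894 × log₂(0.8894)
H(p) = 0.5017
C = 1 - 0.5017 = 0.4983 bits/use


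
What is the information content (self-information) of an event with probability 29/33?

Information content I(x) = -log₂(p(x))
I = -log₂(29/33) = -log₂(0.8788)
I = 0.1864 bits


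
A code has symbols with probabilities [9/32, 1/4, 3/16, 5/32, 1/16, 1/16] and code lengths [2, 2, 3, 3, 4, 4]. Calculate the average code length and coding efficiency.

Average length L = Σ p_i × l_i = 2.5938 bits
Entropy H = 2.3860 bits
Efficiency η = H/L × 100% = 91.99%


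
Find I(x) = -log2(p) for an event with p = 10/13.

Information content I(x) = -log₂(p(x))
I = -log₂(10/13) = -log₂(0.7692)
I = 0.3785 bits


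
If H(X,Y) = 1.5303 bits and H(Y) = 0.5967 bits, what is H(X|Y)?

Chain rule: H(X,Y) = H(X|Y) + H(Y)
H(X|Y) = H(X,Y) - H(Y) = 1.5303 - 0.5967 = 0.9336 bits


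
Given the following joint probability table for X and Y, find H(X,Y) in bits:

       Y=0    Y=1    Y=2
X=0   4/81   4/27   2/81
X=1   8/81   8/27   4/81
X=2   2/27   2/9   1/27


H(X,Y) = -Σ p(x,y) log₂ p(x,y)
  p(0,0)=4/81: -0.0494 × log₂(0.0494) = 0.2143
  p(0,1)=4/27: -0.1481 × log₂(0.1481) = 0.4081
  p(0,2)=2/81: -0.0247 × log₂(0.0247) = 0.1318
  p(1,0)=8/81: -0.0988 × log₂(0.0988) = 0.3299
  p(1,1)=8/27: -0.2963 × log₂(0.2963) = 0.5200
  p(1,2)=4/81: -0.0494 × log₂(0.0494) = 0.2143
  p(2,0)=2/27: -0.0741 × log₂(0.0741) = 0.2781
  p(2,1)=2/9: -0.2222 × log₂(0.2222) = 0.4822
  p(2,2)=1/27: -0.0370 × log₂(0.0370) = 0.1761
H(X,Y) = 2.7549 bits


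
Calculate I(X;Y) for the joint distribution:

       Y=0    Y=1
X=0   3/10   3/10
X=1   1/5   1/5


H(X) = 0.9710, H(Y) = 1.0000, H(X,Y) = 1.9710
I(X;Y) = H(X) + H(Y) - H(X,Y) = 0.0000 bits


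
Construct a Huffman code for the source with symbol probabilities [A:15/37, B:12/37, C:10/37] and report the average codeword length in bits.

Huffman tree construction:
Combine smallest probabilities repeatedly
Resulting codes:
  A: 0 (length 1)
  B: 11 (length 2)
  C: 10 (length 2)
Average length = Σ p(s) × length(s) = 1.5946 bits


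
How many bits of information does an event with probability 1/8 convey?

Information content I(x) = -log₂(p(x))
I = -log₂(1/8) = -log₂(0.1250)
I = 3.0000 bits


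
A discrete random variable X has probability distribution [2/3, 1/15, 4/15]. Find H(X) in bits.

H(X) = -Σ p(x) log₂ p(x)
  -2/3 × log₂(2/3) = 0.3900
  -1/15 × log₂(1/15) = 0.2605
  -4/15 × log₂(4/15) = 0.5085
H(X) = 1.1589 bits


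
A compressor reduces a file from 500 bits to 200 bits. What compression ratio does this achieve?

Compression ratio = Original / Compressed
= 500 / 200 = 2.50:1


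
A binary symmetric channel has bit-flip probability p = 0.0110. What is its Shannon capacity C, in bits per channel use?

For BSC with error probability p:
C = 1 - H(p) where H(p) is binary entropy
H(0.0110) = -0.0110 × log₂(0.0110) - 0.9890 × log₂(0.9890)
H(p) = 0.0874
C = 1 - 0.0874 = 0.9126 bits/use


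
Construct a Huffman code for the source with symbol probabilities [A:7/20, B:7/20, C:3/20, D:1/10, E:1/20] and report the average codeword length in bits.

Huffman tree construction:
Combine smallest probabilities repeatedly
Resulting codes:
  A: 11 (length 2)
  B: 0 (length 1)
  C: 100 (length 3)
  D: 1011 (length 4)
  E: 1010 (length 4)
Average length = Σ p(s) × length(s) = 2.1000 bits


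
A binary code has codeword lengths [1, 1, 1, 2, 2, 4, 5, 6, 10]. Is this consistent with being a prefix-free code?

Kraft inequality: Σ 2^(-l_i) ≤ 1 for prefix-free code
Calculating: 2^(-1) + 2^(-1) + 2^(-1) + 2^(-2) + 2^(-2) + 2^(-4) + 2^(-5) + 2^(-6) + 2^(-10)
= 0.5 + 0.5 + 0.5 + 0.25 + 0.25 + 0.0625 + 0.03125 + 0.015625 + 0.0009765625
= 2.1104
Since 2.1104 > 1, prefix-free code does not exist


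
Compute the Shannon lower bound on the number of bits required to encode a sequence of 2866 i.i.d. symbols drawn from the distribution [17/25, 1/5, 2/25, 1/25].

Entropy H = 1.3200 bits/symbol
Minimum bits = H × n = 1.3200 × 2866
= 3783.11 bits


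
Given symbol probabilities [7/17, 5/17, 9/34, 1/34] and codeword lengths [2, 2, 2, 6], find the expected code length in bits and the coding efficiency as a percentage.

Average length L = Σ p_i × l_i = 2.1176 bits
Entropy H = 1.7036 bits
Efficiency η = H/L × 100% = 80.45%


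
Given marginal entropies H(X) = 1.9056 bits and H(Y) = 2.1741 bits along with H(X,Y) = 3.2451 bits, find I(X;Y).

I(X;Y) = H(X) + H(Y) - H(X,Y)
I(X;Y) = 1.9056 + 2.1741 - 3.2451 = 0.8346 bits


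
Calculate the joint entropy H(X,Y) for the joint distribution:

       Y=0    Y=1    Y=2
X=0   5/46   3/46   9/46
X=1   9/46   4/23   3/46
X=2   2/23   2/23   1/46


H(X,Y) = -Σ p(x,y) log₂ p(x,y)
  p(0,0)=5/46: -0.1087 × log₂(0.1087) = 0.3480
  p(0,1)=3/46: -0.0652 × log₂(0.0652) = 0.2569
  p(0,2)=9/46: -0.1957 × log₂(0.1957) = 0.4605
  p(1,0)=9/46: -0.1957 × log₂(0.1957) = 0.4605
  p(1,1)=4/23: -0.1739 × log₂(0.1739) = 0.4389
  p(1,2)=3/46: -0.0652 × log₂(0.0652) = 0.2569
  p(2,0)=2/23: -0.0870 × log₂(0.0870) = 0.3064
  p(2,1)=2/23: -0.0870 × log₂(0.0870) = 0.3064
  p(2,2)=1/46: -0.0217 × log₂(0.0217) = 0.1201
H(X,Y) = 2.9545 bits


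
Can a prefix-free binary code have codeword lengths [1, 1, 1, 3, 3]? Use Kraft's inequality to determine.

Kraft inequality: Σ 2^(-l_i) ≤ 1 for prefix-free code
Calculating: 2^(-1) + 2^(-1) + 2^(-1) + 2^(-3) + 2^(-3)
= 0.5 + 0.5 + 0.5 + 0.125 + 0.125
= 1.7500
Since 1.7500 > 1, prefix-free code does not exist


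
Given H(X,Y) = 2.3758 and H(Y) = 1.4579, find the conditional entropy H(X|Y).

Chain rule: H(X,Y) = H(X|Y) + H(Y)
H(X|Y) = H(X,Y) - H(Y) = 2.3758 - 1.4579 = 0.9179 bits


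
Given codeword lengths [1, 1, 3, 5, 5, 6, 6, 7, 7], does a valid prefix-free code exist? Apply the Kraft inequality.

Kraft inequality: Σ 2^(-l_i) ≤ 1 for prefix-free code
Calculating: 2^(-1) + 2^(-1) + 2^(-3) + 2^(-5) + 2^(-5) + 2^(-6) + 2^(-6) + 2^(-7) + 2^(-7)
= 0.5 + 0.5 + 0.125 + 0.03125 + 0.03125 + 0.015625 + 0.015625 + 0.0078125 + 0.0078125
= 1.2344
Since 1.2344 > 1, prefix-free code does not exist


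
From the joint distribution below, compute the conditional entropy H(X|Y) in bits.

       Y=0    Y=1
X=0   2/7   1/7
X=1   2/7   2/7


H(X|Y) = Σ_y p(y) H(X|Y=y)
  p(Y=0) = 4/7, H(X|Y=0) = 1.0000
  p(Y=1) = 3/7, H(X|Y=1) = 0.9183
H(X|Y) = 0.5714×1.0000 + 0.4286×0.9183 = 0.9650 bits


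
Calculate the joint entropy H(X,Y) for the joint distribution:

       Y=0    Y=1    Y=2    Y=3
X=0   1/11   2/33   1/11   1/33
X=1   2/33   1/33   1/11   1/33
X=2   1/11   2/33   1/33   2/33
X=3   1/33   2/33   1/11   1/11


H(X,Y) = -Σ p(x,y) log₂ p(x,y)
  p(0,0)=1/11: -0.0909 × log₂(0.0909) = 0.3145
  p(0,1)=2/33: -0.0606 × log₂(0.0606) = 0.2451
  p(0,2)=1/11: -0.0909 × log₂(0.0909) = 0.3145
  p(0,3)=1/33: -0.0303 × log₂(0.0303) = 0.1529
  p(1,0)=2/33: -0.0606 × log₂(0.0606) = 0.2451
  p(1,1)=1/33: -0.0303 × log₂(0.0303) = 0.1529
  p(1,2)=1/11: -0.0909 × log₂(0.0909) = 0.3145
  p(1,3)=1/33: -0.0303 × log₂(0.0303) = 0.1529
  p(2,0)=1/11: -0.0909 × log₂(0.0909) = 0.3145
  p(2,1)=2/33: -0.0606 × log₂(0.0606) = 0.2451
  p(2,2)=1/33: -0.0303 × log₂(0.0303) = 0.1529
  p(2,3)=2/33: -0.0606 × log₂(0.0606) = 0.2451
  p(3,0)=1/33: -0.0303 × log₂(0.0303) = 0.1529
  p(3,1)=2/33: -0.0606 × log₂(0.0606) = 0.2451
  p(3,2)=1/11: -0.0909 × log₂(0.0909) = 0.3145
  p(3,3)=1/11: -0.0909 × log₂(0.0909) = 0.3145
H(X,Y) = 3.8768 bits


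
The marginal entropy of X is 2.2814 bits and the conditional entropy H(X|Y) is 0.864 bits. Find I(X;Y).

I(X;Y) = H(X) - H(X|Y)
I(X;Y) = 2.2814 - 0.864 = 1.4174 bits


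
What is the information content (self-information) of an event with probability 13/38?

Information content I(x) = -log₂(p(x))
I = -log₂(13/38) = -log₂(0.3421)
I = 1.5475 bits


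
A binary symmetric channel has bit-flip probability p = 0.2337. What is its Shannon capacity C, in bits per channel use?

For BSC with error probability p:
C = 1 - H(p) where H(p) is binary entropy
H(0.2337) = -0.2337 × log₂(0.2337) - 0.7663 × log₂(0.7663)
H(p) = 0.7844
C = 1 - 0.7844 = 0.2156 bits/use


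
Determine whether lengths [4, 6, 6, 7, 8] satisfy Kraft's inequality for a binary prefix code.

Kraft inequality: Σ 2^(-l_i) ≤ 1 for prefix-free code
Calculating: 2^(-4) + 2^(-6) + 2^(-6) + 2^(-7) + 2^(-8)
= 0.0625 + 0.015625 + 0.015625 + 0.0078125 + 0.00390625
= 0.1055
Since 0.1055 ≤ 1, prefix-free code exists


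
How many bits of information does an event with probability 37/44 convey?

Information content I(x) = -log₂(p(x))
I = -log₂(37/44) = -log₂(0.8409)
I = 0.2500 bits


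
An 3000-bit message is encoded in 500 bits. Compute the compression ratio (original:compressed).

Compression ratio = Original / Compressed
= 3000 / 500 = 6.00:1


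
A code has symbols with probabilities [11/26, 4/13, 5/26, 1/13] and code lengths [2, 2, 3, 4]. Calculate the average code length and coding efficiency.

Average length L = Σ p_i × l_i = 2.3462 bits
Entropy H = 1.7903 bits
Efficiency η = H/L × 100% = 76.31%


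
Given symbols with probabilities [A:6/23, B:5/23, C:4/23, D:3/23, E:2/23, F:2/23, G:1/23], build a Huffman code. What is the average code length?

Huffman tree construction:
Combine smallest probabilities repeatedly
Resulting codes:
  A: 10 (length 2)
  B: 00 (length 2)
  C: 111 (length 3)
  D: 011 (length 3)
  E: 1101 (length 4)
  F: 010 (length 3)
  G: 1100 (length 4)
Average length = Σ p(s) × length(s) = 2.6522 bits


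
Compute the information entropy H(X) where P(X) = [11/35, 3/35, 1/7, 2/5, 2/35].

H(X) = -Σ p(x) log₂ p(x)
  -11/35 × log₂(11/35) = 0.5248
  -3/35 × log₂(3/35) = 0.3038
  -1/7 × log₂(1/7) = 0.4011
  -2/5 × log₂(2/5) = 0.5288
  -2/35 × log₂(2/35) = 0.2360
H(X) = 1.9944 bits


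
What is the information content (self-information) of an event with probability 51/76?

Information content I(x) = -log₂(p(x))
I = -log₂(51/76) = -log₂(0.6711)
I = 0.5755 bits


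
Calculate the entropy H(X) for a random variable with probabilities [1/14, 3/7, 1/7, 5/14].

H(X) = -Σ p(x) log₂ p(x)
  -1/14 × log₂(1/14) = 0.2720
  -3/7 × log₂(3/7) = 0.5239
  -1/7 × log₂(1/7) = 0.4011
  -5/14 × log₂(5/14) = 0.5305
H(X) = 1.7274 bits


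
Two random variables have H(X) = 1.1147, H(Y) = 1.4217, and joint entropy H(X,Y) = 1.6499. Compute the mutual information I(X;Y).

I(X;Y) = H(X) + H(Y) - H(X,Y)
I(X;Y) = 1.1147 + 1.4217 - 1.6499 = 0.8865 bits


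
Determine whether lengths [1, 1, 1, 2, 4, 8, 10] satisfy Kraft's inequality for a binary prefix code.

Kraft inequality: Σ 2^(-l_i) ≤ 1 for prefix-free code
Calculating: 2^(-1) + 2^(-1) + 2^(-1) + 2^(-2) + 2^(-4) + 2^(-8) + 2^(-10)
= 0.5 + 0.5 + 0.5 + 0.25 + 0.0625 + 0.00390625 + 0.0009765625
= 1.8174
Since 1.8174 > 1, prefix-free code does not exist


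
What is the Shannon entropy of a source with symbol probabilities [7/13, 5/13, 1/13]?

H(X) = -Σ p(x) log₂ p(x)
  -7/13 × log₂(7/13) = 0.4809
  -5/13 × log₂(5/13) = 0.5302
  -1/13 × log₂(1/13) = 0.2846
H(X) = 1.2957 bits


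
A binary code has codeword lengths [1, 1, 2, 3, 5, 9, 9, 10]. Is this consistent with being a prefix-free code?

Kraft inequality: Σ 2^(-l_i) ≤ 1 for prefix-free code
Calculating: 2^(-1) + 2^(-1) + 2^(-2) + 2^(-3) + 2^(-5) + 2^(-9) + 2^(-9) + 2^(-10)
= 0.5 + 0.5 + 0.25 + 0.125 + 0.03125 + 0.001953125 + 0.001953125 + 0.0009765625
= 1.4111
Since 1.4111 > 1, prefix-free code does not exist


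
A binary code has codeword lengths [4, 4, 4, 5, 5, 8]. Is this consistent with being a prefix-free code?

Kraft inequality: Σ 2^(-l_i) ≤ 1 for prefix-free code
Calculating: 2^(-4) + 2^(-4) + 2^(-4) + 2^(-5) + 2^(-5) + 2^(-8)
= 0.0625 + 0.0625 + 0.0625 + 0.03125 + 0.03125 + 0.00390625
= 0.2539
Since 0.2539 ≤ 1, prefix-free code exists


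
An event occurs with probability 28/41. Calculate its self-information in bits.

Information content I(x) = -log₂(p(x))
I = -log₂(28/41) = -log₂(0.6829)
I = 0.5502 bits


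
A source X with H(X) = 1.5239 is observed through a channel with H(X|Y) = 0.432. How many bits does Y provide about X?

I(X;Y) = H(X) - H(X|Y)
I(X;Y) = 1.5239 - 0.432 = 1.0919 bits


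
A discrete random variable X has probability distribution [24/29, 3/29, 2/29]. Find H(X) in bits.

H(X) = -Σ p(x) log₂ p(x)
  -24/29 × log₂(24/29) = 0.2259
  -3/29 × log₂(3/29) = 0.3386
  -2/29 × log₂(2/29) = 0.2661
H(X) = 0.8306 bits


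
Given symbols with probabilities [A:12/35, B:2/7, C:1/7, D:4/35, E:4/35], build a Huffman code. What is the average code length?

Huffman tree construction:
Combine smallest probabilities repeatedly
Resulting codes:
  A: 11 (length 2)
  B: 10 (length 2)
  C: 00 (length 2)
  D: 010 (length 3)
  E: 011 (length 3)
Average length = Σ p(s) × length(s) = 2.2286 bits


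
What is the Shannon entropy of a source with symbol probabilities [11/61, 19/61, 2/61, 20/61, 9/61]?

H(X) = -Σ p(x) log₂ p(x)
  -11/61 × log₂(11/61) = 0.4456
  -19/61 × log₂(19/61) = 0.5242
  -2/61 × log₂(2/61) = 0.1617
  -20/61 × log₂(20/61) = 0.5275
  -9/61 × log₂(9/61) = 0.4073
H(X) = 2.0663 bits


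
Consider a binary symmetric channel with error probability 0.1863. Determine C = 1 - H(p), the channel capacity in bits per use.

For BSC with error probability p:
C = 1 - H(p) where H(p) is binary entropy
H(0.1863) = -0.1863 × log₂(0.1863) - 0.8137 × log₂(0.8137)
H(p) = 0.6937
C = 1 - 0.6937 = 0.3063 bits/use


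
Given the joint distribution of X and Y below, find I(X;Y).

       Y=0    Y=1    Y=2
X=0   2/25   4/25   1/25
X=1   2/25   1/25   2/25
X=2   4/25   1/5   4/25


H(X) = 1.4692, H(Y) = 1.5690, H(X,Y) = 2.9795
I(X;Y) = H(X) + H(Y) - H(X,Y) = 0.0587 bits


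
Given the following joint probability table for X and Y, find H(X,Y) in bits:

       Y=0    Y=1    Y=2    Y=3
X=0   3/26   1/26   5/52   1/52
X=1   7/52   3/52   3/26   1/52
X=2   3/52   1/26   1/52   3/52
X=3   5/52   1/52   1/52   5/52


H(X,Y) = -Σ p(x,y) log₂ p(x,y)
  p(0,0)=3/26: -0.1154 × log₂(0.1154) = 0.3595
  p(0,1)=1/26: -0.0385 × log₂(0.0385) = 0.1808
  p(0,2)=5/52: -0.0962 × log₂(0.0962) = 0.3249
  p(0,3)=1/52: -0.0192 × log₂(0.0192) = 0.1096
  p(1,0)=7/52: -0.1346 × log₂(0.1346) = 0.3895
  p(1,1)=3/52: -0.0577 × log₂(0.0577) = 0.2374
  p(1,2)=3/26: -0.1154 × log₂(0.1154) = 0.3595
  p(1,3)=1/52: -0.0192 × log₂(0.0192) = 0.1096
  p(2,0)=3/52: -0.0577 × log₂(0.0577) = 0.2374
  p(2,1)=1/26: -0.0385 × log₂(0.0385) = 0.1808
  p(2,2)=1/52: -0.0192 × log₂(0.0192) = 0.1096
  p(2,3)=3/52: -0.0577 × log₂(0.0577) = 0.2374
  p(3,0)=5/52: -0.0962 × log₂(0.0962) = 0.3249
  p(3,1)=1/52: -0.0192 × log₂(0.0192) = 0.1096
  p(3,2)=1/52: -0.0192 × log₂(0.0192) = 0.1096
  p(3,3)=5/52: -0.0962 × log₂(0.0962) = 0.3249
H(X,Y) = 3.7050 bits


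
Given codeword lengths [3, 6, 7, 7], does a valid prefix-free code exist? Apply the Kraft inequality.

Kraft inequality: Σ 2^(-l_i) ≤ 1 for prefix-free code
Calculating: 2^(-3) + 2^(-6) + 2^(-7) + 2^(-7)
= 0.125 + 0.015625 + 0.0078125 + 0.0078125
= 0.1562
Since 0.1562 ≤ 1, prefix-free code exists


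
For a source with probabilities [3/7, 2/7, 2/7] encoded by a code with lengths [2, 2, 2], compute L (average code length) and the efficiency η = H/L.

Average length L = Σ p_i × l_i = 2.0000 bits
Entropy H = 1.5567 bits
Efficiency η = H/L × 100% = 77.83%


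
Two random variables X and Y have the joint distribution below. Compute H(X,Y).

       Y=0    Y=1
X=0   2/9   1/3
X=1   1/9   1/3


H(X,Y) = -Σ p(x,y) log₂ p(x,y)
  p(0,0)=2/9: -0.2222 × log₂(0.2222) = 0.4822
  p(0,1)=1/3: -0.3333 × log₂(0.3333) = 0.5283
  p(1,0)=1/9: -0.1111 × log₂(0.1111) = 0.3522
  p(1,1)=1/3: -0.3333 × log₂(0.3333) = 0.5283
H(X,Y) = 1.8911 bits


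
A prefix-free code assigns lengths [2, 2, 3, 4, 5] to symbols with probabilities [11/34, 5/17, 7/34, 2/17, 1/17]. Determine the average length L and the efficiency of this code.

Average length L = Σ p_i × l_i = 2.6176 bits
Entropy H = 2.1191 bits
Efficiency η = H/L × 100% = 80.95%


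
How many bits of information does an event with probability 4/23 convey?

Information content I(x) = -log₂(p(x))
I = -log₂(4/23) = -log₂(0.1739)
I = 2.5236 bits


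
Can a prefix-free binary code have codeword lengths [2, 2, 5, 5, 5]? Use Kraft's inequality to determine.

Kraft inequality: Σ 2^(-l_i) ≤ 1 for prefix-free code
Calculating: 2^(-2) + 2^(-2) + 2^(-5) + 2^(-5) + 2^(-5)
= 0.25 + 0.25 + 0.03125 + 0.03125 + 0.03125
= 0.5938
Since 0.5938 ≤ 1, prefix-free code exists


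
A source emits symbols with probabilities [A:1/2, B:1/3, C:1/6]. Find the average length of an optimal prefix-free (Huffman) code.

Huffman tree construction:
Combine smallest probabilities repeatedly
Resulting codes:
  A: 0 (length 1)
  B: 11 (length 2)
  C: 10 (length 2)
Average length = Σ p(s) × length(s) = 1.5000 bits


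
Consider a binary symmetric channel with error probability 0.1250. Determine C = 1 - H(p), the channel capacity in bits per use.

For BSC with error probability p:
C = 1 - H(p) where H(p) is binary entropy
H(0.1250) = -0.1250 × log₂(0.1250) - 0.8750 × log₂(0.8750)
H(p) = 0.5436
C = 1 - 0.5436 = 0.4564 bits/use


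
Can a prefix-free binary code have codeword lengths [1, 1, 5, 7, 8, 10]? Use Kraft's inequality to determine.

Kraft inequality: Σ 2^(-l_i) ≤ 1 for prefix-free code
Calculating: 2^(-1) + 2^(-1) + 2^(-5) + 2^(-7) + 2^(-8) + 2^(-10)
= 0.5 + 0.5 + 0.03125 + 0.0078125 + 0.00390625 + 0.0009765625
= 1.0439
Since 1.0439 > 1, prefix-free code does not exist


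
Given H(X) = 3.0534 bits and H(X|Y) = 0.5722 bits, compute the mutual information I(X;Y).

I(X;Y) = H(X) - H(X|Y)
I(X;Y) = 3.0534 - 0.5722 = 2.4812 bits


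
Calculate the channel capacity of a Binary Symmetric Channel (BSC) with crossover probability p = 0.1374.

For BSC with error probability p:
C = 1 - H(p) where H(p) is binary entropy
H(0.1374) = -0.1374 × log₂(0.1374) - 0.8626 × log₂(0.8626)
H(p) = 0.5774
C = 1 - 0.5774 = 0.4226 bits/use


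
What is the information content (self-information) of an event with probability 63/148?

Information content I(x) = -log₂(p(x))
I = -log₂(63/148) = -log₂(0.4257)
I = 1.2322 bits


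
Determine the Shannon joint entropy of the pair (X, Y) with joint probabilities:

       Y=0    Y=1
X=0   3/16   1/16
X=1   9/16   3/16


H(X,Y) = -Σ p(x,y) log₂ p(x,y)
  p(0,0)=3/16: -0.1875 × log₂(0.1875) = 0.4528
  p(0,1)=1/16: -0.0625 × log₂(0.0625) = 0.2500
  p(1,0)=9/16: -0.5625 × log₂(0.5625) = 0.4669
  p(1,1)=3/16: -0.1875 × log₂(0.1875) = 0.4528
H(X,Y) = 1.6226 bits


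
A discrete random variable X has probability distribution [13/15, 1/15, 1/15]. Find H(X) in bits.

H(X) = -Σ p(x) log₂ p(x)
  -13/15 × log₂(13/15) = 0.1789
  -1/15 × log₂(1/15) = 0.2605
  -1/15 × log₂(1/15) = 0.2605
H(X) = 0.6998 bits


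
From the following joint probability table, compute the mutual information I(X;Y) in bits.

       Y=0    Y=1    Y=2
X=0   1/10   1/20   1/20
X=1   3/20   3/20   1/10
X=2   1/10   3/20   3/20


H(X) = 1.5219, H(Y) = 1.5813, H(X,Y) = 3.0710
I(X;Y) = H(X) + H(Y) - H(X,Y) = 0.0323 bits


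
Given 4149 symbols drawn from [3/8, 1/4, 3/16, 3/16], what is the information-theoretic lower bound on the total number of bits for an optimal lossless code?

Entropy H = 1.9363 bits/symbol
Minimum bits = H × n = 1.9363 × 4149
= 8033.62 bits


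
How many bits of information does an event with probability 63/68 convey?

Information content I(x) = -log₂(p(x))
I = -log₂(63/68) = -log₂(0.9265)
I = 0.1102 bits


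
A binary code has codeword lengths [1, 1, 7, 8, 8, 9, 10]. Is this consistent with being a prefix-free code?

Kraft inequality: Σ 2^(-l_i) ≤ 1 for prefix-free code
Calculating: 2^(-1) + 2^(-1) + 2^(-7) + 2^(-8) + 2^(-8) + 2^(-9) + 2^(-10)
= 0.5 + 0.5 + 0.0078125 + 0.00390625 + 0.00390625 + 0.001953125 + 0.0009765625
= 1.0186
Since 1.0186 > 1, prefix-free code does not exist


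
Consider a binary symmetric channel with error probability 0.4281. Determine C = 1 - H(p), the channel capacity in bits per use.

For BSC with error probability p:
C = 1 - H(p) where H(p) is binary entropy
H(0.4281) = -0.4281 × log₂(0.4281) - 0.5719 × log₂(0.5719)
H(p) = 0.9850
C = 1 - 0.9850 = 0.0150 bits/use


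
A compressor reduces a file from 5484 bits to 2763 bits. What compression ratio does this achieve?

Compression ratio = Original / Compressed
= 5484 / 2763 = 1.98:1


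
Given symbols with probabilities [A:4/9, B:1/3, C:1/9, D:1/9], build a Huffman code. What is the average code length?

Huffman tree construction:
Combine smallest probabilities repeatedly
Resulting codes:
  A: 0 (length 1)
  B: 11 (length 2)
  C: 100 (length 3)
  D: 101 (length 3)
Average length = Σ p(s) × length(s) = 1.7778 bits


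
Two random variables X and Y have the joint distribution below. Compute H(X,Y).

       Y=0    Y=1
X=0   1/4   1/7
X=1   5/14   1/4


H(X,Y) = -Σ p(x,y) log₂ p(x,y)
  p(0,0)=1/4: -0.2500 × log₂(0.2500) = 0.5000
  p(0,1)=1/7: -0.1429 × log₂(0.1429) = 0.4011
  p(1,0)=5/14: -0.3571 × log₂(0.3571) = 0.5305
  p(1,1)=1/4: -0.2500 × log₂(0.2500) = 0.5000
H(X,Y) = 1.9316 bits


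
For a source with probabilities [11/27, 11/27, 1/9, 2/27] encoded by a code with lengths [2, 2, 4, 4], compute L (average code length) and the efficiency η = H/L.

Average length L = Σ p_i × l_i = 2.3704 bits
Entropy H = 1.6859 bits
Efficiency η = H/L × 100% = 71.12%


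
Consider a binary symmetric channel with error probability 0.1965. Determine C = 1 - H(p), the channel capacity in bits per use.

For BSC with error probability p:
C = 1 - H(p) where H(p) is binary entropy
H(0.1965) = -0.1965 × log₂(0.1965) - 0.8035 × log₂(0.8035)
H(p) = 0.7149
C = 1 - 0.7149 = 0.2851 bits/use


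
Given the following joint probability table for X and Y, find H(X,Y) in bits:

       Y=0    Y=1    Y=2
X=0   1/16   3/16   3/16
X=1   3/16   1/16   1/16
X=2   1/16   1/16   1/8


H(X,Y) = -Σ p(x,y) log₂ p(x,y)
  p(0,0)=1/16: -0.0625 × log₂(0.0625) = 0.2500
  p(0,1)=3/16: -0.1875 × log₂(0.1875) = 0.4528
  p(0,2)=3/16: -0.1875 × log₂(0.1875) = 0.4528
  p(1,0)=3/16: -0.1875 × log₂(0.1875) = 0.4528
  p(1,1)=1/16: -0.0625 × log₂(0.0625) = 0.2500
  p(1,2)=1/16: -0.0625 × log₂(0.0625) = 0.2500
  p(2,0)=1/16: -0.0625 × log₂(0.0625) = 0.2500
  p(2,1)=1/16: -0.0625 × log₂(0.0625) = 0.2500
  p(2,2)=1/8: -0.1250 × log₂(0.1250) = 0.3750
H(X,Y) = 2.9835 bits


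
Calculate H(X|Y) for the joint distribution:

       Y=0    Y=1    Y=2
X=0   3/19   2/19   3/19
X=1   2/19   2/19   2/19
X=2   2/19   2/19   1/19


H(X|Y) = Σ_y p(y) H(X|Y=y)
  p(Y=0) = 7/19, H(X|Y=0) = 1.5567
  p(Y=1) = 6/19, H(X|Y=1) = 1.5850
  p(Y=2) = 6/19, H(X|Y=2) = 1.4591
H(X|Y) = 0.3684×1.5567 + 0.3158×1.5850 + 0.3158×1.4591 = 1.5348 bits


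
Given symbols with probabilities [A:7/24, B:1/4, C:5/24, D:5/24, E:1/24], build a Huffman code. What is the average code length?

Huffman tree construction:
Combine smallest probabilities repeatedly
Resulting codes:
  A: 11 (length 2)
  B: 01 (length 2)
  C: 101 (length 3)
  D: 00 (length 2)
  E: 100 (length 3)
Average length = Σ p(s) × length(s) = 2.2500 bits


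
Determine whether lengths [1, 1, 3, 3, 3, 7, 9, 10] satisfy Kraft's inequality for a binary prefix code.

Kraft inequality: Σ 2^(-l_i) ≤ 1 for prefix-free code
Calculating: 2^(-1) + 2^(-1) + 2^(-3) + 2^(-3) + 2^(-3) + 2^(-7) + 2^(-9) + 2^(-10)
= 0.5 + 0.5 + 0.125 + 0.125 + 0.125 + 0.0078125 + 0.001953125 + 0.0009765625
= 1.3857
Since 1.3857 > 1, prefix-free code does not exist


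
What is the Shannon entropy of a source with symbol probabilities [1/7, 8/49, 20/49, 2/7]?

H(X) = -Σ p(x) log₂ p(x)
  -1/7 × log₂(1/7) = 0.4011
  -8/49 × log₂(8/49) = 0.4269
  -20/49 × log₂(20/49) = 0.5277
  -2/7 × log₂(2/7) = 0.5164
H(X) = 1.8720 bits


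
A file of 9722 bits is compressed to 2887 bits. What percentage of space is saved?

Space savings = (1 - Compressed/Original) × 100%
= (1 - 2887/9722) × 100%
= 70.30%


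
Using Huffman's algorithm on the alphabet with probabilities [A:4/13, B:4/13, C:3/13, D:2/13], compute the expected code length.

Huffman tree construction:
Combine smallest probabilities repeatedly
Resulting codes:
  A: 10 (length 2)
  B: 11 (length 2)
  C: 01 (length 2)
  D: 00 (length 2)
Average length = Σ p(s) × length(s) = 2.0000 bits


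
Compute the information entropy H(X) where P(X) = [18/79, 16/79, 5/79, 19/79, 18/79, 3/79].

H(X) = -Σ p(x) log₂ p(x)
  -18/79 × log₂(18/79) = 0.4862
  -16/79 × log₂(16/79) = 0.4666
  -5/79 × log₂(5/79) = 0.2520
  -19/79 × log₂(19/79) = 0.4944
  -18/79 × log₂(18/79) = 0.4862
  -3/79 × log₂(3/79) = 0.1792
H(X) = 2.3646 bits


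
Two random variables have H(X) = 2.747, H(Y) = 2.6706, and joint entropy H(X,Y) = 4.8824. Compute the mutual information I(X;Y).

I(X;Y) = H(X) + H(Y) - H(X,Y)
I(X;Y) = 2.747 + 2.6706 - 4.8824 = 0.5352 bits


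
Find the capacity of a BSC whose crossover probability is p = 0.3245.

For BSC with error probability p:
C = 1 - H(p) where H(p) is binary entropy
H(0.3245) = -0.3245 × log₂(0.3245) - 0.6755 × log₂(0.6755)
H(p) = 0.9092
C = 1 - 0.9092 = 0.0908 bits/use


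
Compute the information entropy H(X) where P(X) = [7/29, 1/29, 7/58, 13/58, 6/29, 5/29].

H(X) = -Σ p(x) log₂ p(x)
  -7/29 × log₂(7/29) = 0.4950
  -1/29 × log₂(1/29) = 0.1675
  -7/58 × log₂(7/58) = 0.3682
  -13/58 × log₂(13/58) = 0.4836
  -6/29 × log₂(6/29) = 0.4703
  -5/29 × log₂(5/29) = 0.4373
H(X) = 2.4218 bits


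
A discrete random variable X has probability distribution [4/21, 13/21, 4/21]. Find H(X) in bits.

H(X) = -Σ p(x) log₂ p(x)
  -4/21 × log₂(4/21) = 0.4557
  -13/21 × log₂(13/21) = 0.4283
  -4/21 × log₂(4/21) = 0.4557
H(X) = 1.3397 bits


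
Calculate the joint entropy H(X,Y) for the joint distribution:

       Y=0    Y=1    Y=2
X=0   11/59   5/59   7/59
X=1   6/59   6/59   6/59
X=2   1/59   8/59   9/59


H(X,Y) = -Σ p(x,y) log₂ p(x,y)
  p(0,0)=11/59: -0.1864 × log₂(0.1864) = 0.4518
  p(0,1)=5/59: -0.0847 × log₂(0.0847) = 0.3018
  p(0,2)=7/59: -0.1186 × log₂(0.1186) = 0.3649
  p(1,0)=6/59: -0.1017 × log₂(0.1017) = 0.3354
  p(1,1)=6/59: -0.1017 × log₂(0.1017) = 0.3354
  p(1,2)=6/59: -0.1017 × log₂(0.1017) = 0.3354
  p(2,0)=1/59: -0.0169 × log₂(0.0169) = 0.0997
  p(2,1)=8/59: -0.1356 × log₂(0.1356) = 0.3909
  p(2,2)=9/59: -0.1525 × log₂(0.1525) = 0.4138
H(X,Y) = 3.0289 bits


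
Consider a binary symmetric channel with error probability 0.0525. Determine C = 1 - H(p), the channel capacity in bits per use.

For BSC with error probability p:
C = 1 - H(p) where H(p) is binary entropy
H(0.0525) = -0.0525 × log₂(0.0525) - 0.9475 × log₂(0.9475)
H(p) = 0.2969
C = 1 - 0.2969 = 0.7031 bits/use


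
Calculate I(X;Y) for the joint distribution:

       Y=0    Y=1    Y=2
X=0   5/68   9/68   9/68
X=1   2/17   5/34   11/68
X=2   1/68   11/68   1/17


H(X) = 1.5445, H(Y) = 1.5206, H(X,Y) = 2.9993
I(X;Y) = H(X) + H(Y) - H(X,Y) = 0.0657 bits


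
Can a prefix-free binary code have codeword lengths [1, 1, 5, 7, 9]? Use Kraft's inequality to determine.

Kraft inequality: Σ 2^(-l_i) ≤ 1 for prefix-free code
Calculating: 2^(-1) + 2^(-1) + 2^(-5) + 2^(-7) + 2^(-9)
= 0.5 + 0.5 + 0.03125 + 0.0078125 + 0.001953125
= 1.0410
Since 1.0410 > 1, prefix-free code does not exist


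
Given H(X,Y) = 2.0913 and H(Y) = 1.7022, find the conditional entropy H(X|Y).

Chain rule: H(X,Y) = H(X|Y) + H(Y)
H(X|Y) = H(X,Y) - H(Y) = 2.0913 - 1.7022 = 0.3891 bits


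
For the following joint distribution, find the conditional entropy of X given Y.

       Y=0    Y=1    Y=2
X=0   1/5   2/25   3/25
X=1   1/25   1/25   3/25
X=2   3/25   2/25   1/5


H(X|Y) = Σ_y p(y) H(X|Y=y)
  p(Y=0) = 9/25, H(X|Y=0) = 1.3516
  p(Y=1) = 1/5, H(X|Y=1) = 1.5219
  p(Y=2) = 11/25, H(X|Y=2) = 1.5395
H(X|Y) = 0.3600×1.3516 + 0.2000×1.5219 + 0.4400×1.5395 = 1.4684 bits


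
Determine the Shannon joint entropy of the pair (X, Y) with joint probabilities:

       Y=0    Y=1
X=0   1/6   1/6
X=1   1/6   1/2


H(X,Y) = -Σ p(x,y) log₂ p(x,y)
  p(0,0)=1/6: -0.1667 × log₂(0.1667) = 0.4308
  p(0,1)=1/6: -0.1667 × log₂(0.1667) = 0.4308
  p(1,0)=1/6: -0.1667 × log₂(0.1667) = 0.4308
  p(1,1)=1/2: -0.5000 × log₂(0.5000) = 0.5000
H(X,Y) = 1.7925 bits


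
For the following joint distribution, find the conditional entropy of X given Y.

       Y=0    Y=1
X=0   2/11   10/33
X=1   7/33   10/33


H(X|Y) = Σ_y p(y) H(X|Y=y)
  p(Y=0) = 13/33, H(X|Y=0) = 0.9957
  p(Y=1) = 20/33, H(X|Y=1) = 1.0000
H(X|Y) = 0.3939×0.9957 + 0.6061×1.0000 = 0.9983 bits


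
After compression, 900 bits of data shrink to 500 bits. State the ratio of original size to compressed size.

Compression ratio = Original / Compressed
= 900 / 500 = 1.80:1


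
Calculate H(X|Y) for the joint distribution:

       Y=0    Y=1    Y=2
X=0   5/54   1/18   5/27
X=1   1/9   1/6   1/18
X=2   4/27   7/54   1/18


H(X|Y) = Σ_y p(y) H(X|Y=y)
  p(Y=0) = 19/54, H(X|Y=0) = 1.5574
  p(Y=1) = 19/54, H(X|Y=1) = 1.4618
  p(Y=2) = 8/27, H(X|Y=2) = 1.3294
H(X|Y) = 0.3519×1.5574 + 0.3519×1.4618 + 0.2963×1.3294 = 1.4562 bits


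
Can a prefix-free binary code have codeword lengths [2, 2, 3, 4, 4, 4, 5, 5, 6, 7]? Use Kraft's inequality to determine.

Kraft inequality: Σ 2^(-l_i) ≤ 1 for prefix-free code
Calculating: 2^(-2) + 2^(-2) + 2^(-3) + 2^(-4) + 2^(-4) + 2^(-4) + 2^(-5) + 2^(-5) + 2^(-6) + 2^(-7)
= 0.25 + 0.25 + 0.125 + 0.0625 + 0.0625 + 0.0625 + 0.03125 + 0.03125 + 0.015625 + 0.0078125
= 0.8984
Since 0.8984 ≤ 1, prefix-free code exists


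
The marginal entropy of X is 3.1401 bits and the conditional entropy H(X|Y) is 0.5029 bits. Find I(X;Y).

I(X;Y) = H(X) - H(X|Y)
I(X;Y) = 3.1401 - 0.5029 = 2.6372 bits


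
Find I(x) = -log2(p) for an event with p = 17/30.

Information content I(x) = -log₂(p(x))
I = -log₂(17/30) = -log₂(0.5667)
I = 0.8194 bits


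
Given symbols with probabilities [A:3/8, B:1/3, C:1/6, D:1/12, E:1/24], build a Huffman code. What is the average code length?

Huffman tree construction:
Combine smallest probabilities repeatedly
Resulting codes:
  A: 0 (length 1)
  B: 11 (length 2)
  C: 101 (length 3)
  D: 1001 (length 4)
  E: 1000 (length 4)
Average length = Σ p(s) × length(s) = 2.0417 bits


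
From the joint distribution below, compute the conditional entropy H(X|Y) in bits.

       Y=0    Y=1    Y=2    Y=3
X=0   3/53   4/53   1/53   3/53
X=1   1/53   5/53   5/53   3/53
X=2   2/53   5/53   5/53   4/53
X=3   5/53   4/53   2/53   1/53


H(X|Y) = Σ_y p(y) H(X|Y=y)
  p(Y=0) = 11/53, H(X|Y=0) = 1.7899
  p(Y=1) = 18/53, H(X|Y=1) = 1.9911
  p(Y=2) = 13/53, H(X|Y=2) = 1.7605
  p(Y=3) = 11/53, H(X|Y=3) = 1.8676
H(X|Y) = 0.2075×1.7899 + 0.3396×1.9911 + 0.2453×1.7605 + 0.2075×1.8676 = 1.8672 bits


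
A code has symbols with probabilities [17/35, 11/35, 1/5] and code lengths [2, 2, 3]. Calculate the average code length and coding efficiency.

Average length L = Σ p_i × l_i = 2.2000 bits
Entropy H = 1.4952 bits
Efficiency η = H/L × 100% = 67.96%


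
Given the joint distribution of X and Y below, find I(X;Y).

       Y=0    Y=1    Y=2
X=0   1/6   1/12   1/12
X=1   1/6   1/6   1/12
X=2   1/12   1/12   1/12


H(X) = 1.5546, H(Y) = 1.5546, H(X,Y) = 3.0850
I(X;Y) = H(X) + H(Y) - H(X,Y) = 0.0242 bits


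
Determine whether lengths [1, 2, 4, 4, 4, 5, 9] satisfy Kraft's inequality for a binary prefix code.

Kraft inequality: Σ 2^(-l_i) ≤ 1 for prefix-free code
Calculating: 2^(-1) + 2^(-2) + 2^(-4) + 2^(-4) + 2^(-4) + 2^(-5) + 2^(-9)
= 0.5 + 0.25 + 0.0625 + 0.0625 + 0.0625 + 0.03125 + 0.001953125
= 0.9707
Since 0.9707 ≤ 1, prefix-free code exists


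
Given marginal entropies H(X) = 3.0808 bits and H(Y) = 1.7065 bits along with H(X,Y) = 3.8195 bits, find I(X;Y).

I(X;Y) = H(X) + H(Y) - H(X,Y)
I(X;Y) = 3.0808 + 1.7065 - 3.8195 = 0.9678 bits


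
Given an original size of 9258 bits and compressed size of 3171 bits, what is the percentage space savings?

Space savings = (1 - Compressed/Original) × 100%
= (1 - 3171/9258) × 100%
= 65.75%


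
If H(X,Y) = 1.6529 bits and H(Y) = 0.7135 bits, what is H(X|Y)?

Chain rule: H(X,Y) = H(X|Y) + H(Y)
H(X|Y) = H(X,Y) - H(Y) = 1.6529 - 0.7135 = 0.9394 bits


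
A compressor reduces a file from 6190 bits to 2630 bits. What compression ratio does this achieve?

Compression ratio = Original / Compressed
= 6190 / 2630 = 2.35:1


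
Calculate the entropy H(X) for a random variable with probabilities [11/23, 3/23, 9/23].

H(X) = -Σ p(x) log₂ p(x)
  -11/23 × log₂(11/23) = 0.5089
  -3/23 × log₂(3/23) = 0.3833
  -9/23 × log₂(9/23) = 0.5297
H(X) = 1.4219 bits


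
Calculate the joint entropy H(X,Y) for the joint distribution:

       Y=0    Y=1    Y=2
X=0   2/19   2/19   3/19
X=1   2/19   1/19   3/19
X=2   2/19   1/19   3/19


H(X,Y) = -Σ p(x,y) log₂ p(x,y)
  p(0,0)=2/19: -0.1053 × log₂(0.1053) = 0.3419
  p(0,1)=2/19: -0.1053 × log₂(0.1053) = 0.3419
  p(0,2)=3/19: -0.1579 × log₂(0.1579) = 0.4205
  p(1,0)=2/19: -0.1053 × log₂(0.1053) = 0.3419
  p(1,1)=1/19: -0.0526 × log₂(0.0526) = 0.2236
  p(1,2)=3/19: -0.1579 × log₂(0.1579) = 0.4205
  p(2,0)=2/19: -0.1053 × log₂(0.1053) = 0.3419
  p(2,1)=1/19: -0.0526 × log₂(0.0526) = 0.2236
  p(2,2)=3/19: -0.1579 × log₂(0.1579) = 0.4205
H(X,Y) = 3.0761 bits
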